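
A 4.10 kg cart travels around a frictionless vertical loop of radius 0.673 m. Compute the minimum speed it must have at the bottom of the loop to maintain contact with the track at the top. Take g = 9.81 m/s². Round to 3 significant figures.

v = 5.75 m/s

At the top: mg = mv_top²/r ⇒ v_top² = gr = 6.602 m²/s²
Energy from bottom to top (height 2r): ½mv_bot² = ½mv_top² + mg(2r)
v_bot² = gr + 4gr = 5gr = 33.01
v_bot = √(5gr) = 5.745 m/s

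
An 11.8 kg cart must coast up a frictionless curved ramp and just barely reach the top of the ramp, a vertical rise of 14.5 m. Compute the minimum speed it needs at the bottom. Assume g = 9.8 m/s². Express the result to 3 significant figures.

v = 16.9 m/s

At the top it is momentarily at rest, so all KE converts to PE: ½mv² = mgh
v = √(2gh) = √(2 × 9.8 × 14.5) = 16.86 m/s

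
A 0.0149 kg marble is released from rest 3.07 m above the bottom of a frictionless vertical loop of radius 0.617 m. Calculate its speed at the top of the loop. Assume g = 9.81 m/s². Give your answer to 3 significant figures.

v = 6.00 m/s

Energy conservation: mgh = ½mv_top² + mg(2r)
v_top² = 2g(h − 2r) = 2(9.81)(3.07 − 1.234) = 36.02
v_top = 6.002 m/s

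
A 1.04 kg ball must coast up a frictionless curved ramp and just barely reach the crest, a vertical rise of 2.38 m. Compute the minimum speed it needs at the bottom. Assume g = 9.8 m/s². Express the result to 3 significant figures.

v = 6.83 m/s

At the top it is momentarily at rest, so all KE converts to PE: ½mv² = mgh
v = √(2gh) = √(2 × 9.8 × 2.38) = 6.830 m/s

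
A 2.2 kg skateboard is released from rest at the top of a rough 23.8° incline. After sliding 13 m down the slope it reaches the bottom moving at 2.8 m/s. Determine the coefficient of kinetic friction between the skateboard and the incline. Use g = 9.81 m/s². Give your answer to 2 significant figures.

mgh = ½mv² + μ_k (mg cosθ) L, with h = L sinθ
mgL sinθ = 113.22 J; ½mv² = 8.6240 J
W_f = 113.22 − 8.6240 = 104.6 J
μ_k = W_f/(mg cosθ · L) = 104.6/(19.75 × 13) = 0.4075

μ_k = 0.41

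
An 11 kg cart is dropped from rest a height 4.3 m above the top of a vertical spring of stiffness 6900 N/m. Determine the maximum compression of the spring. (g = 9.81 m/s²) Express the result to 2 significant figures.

x = 0.38 m

Let x be the compression. The total drop is H + x, and the cart is instantaneously at rest at max compression, so energy conservation gives:
mg(H + x) = ½kx²
½(6900)x² − (11)(9.81)x − (11)(9.81)(4.3) = 0
3450x² − 107.9x − 464.0 = 0
x = [107.9 + √(11645 + 6.4034e+06)]/(2 × 3450) = 0.3827 m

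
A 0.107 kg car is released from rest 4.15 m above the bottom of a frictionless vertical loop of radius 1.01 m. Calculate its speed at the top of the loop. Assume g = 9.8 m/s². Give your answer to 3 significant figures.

Energy conservation: mgh = ½mv_top² + mg(2r)
v_top² = 2g(h − 2r) = 2(9.8)(4.15 − 2.020) = 41.75
v_top = 6.461 m/s

v = 6.46 m/s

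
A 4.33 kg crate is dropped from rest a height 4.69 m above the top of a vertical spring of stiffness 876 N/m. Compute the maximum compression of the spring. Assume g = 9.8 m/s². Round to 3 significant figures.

x = 0.724 m

Take the reference level at the top of the uncompressed spring. At max compression the crate has fallen H + x and is momentarily at rest:
mg(H + x) = ½kx²
½(876)x² − (4.33)(9.8)x − (4.33)(9.8)(4.69) = 0
438.0x² − 42.43x − 199.0 = 0
x = [42.43 + √(1801 + 348675)]/(2 × 438.0) = 0.7243 m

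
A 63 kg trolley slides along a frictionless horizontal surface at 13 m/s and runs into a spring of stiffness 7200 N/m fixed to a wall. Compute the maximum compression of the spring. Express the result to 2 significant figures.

x = 1.2 m

At max compression the trolley is momentarily at rest: ½mv² = ½kx²
x = v√(m/k) = 13 × √(63/7200) = 1.216 m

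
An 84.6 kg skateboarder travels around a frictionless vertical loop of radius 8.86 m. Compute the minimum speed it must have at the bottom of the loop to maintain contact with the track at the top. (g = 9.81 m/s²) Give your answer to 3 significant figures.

v = 20.8 m/s

At the top: mg = mv_top²/r ⇒ v_top² = gr = 86.92 m²/s²
Energy from bottom to top (height 2r): ½mv_bot² = ½mv_top² + mg(2r)
v_bot² = gr + 4gr = 5gr = 434.6
v_bot = √(5gr) = 20.85 m/s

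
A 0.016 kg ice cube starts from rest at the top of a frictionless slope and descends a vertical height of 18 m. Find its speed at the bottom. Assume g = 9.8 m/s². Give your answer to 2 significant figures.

v = 19 m/s

Equating total energy at the two states: mgh = ½mv²
The mass cancels from both sides.
v = √(2gh) = √(2 × 9.8 × 18) = √352.80 = 18.78 m/s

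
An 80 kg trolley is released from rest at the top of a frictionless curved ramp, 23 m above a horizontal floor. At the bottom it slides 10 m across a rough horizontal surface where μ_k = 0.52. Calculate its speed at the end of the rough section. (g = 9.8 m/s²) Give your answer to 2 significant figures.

Energy bookkeeping (friction removes W_f = μ_k N d):
mgh = ½mv² + μ_k m g d
W_f = μ_k mg d = (0.52)(80)(9.8)(10) = 4077 J
½mv² = mgh − W_f = 18032 − 4077 = 13955 J
v = √(2 × 13955/80) = 18.68 m/s

v = 19 m/s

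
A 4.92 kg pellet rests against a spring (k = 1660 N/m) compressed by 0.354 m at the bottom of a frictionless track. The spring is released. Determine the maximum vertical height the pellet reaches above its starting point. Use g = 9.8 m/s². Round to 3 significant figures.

At maximum height the pellet is at rest, so ½kx² = mgh
h = kx²/(2mg) = (1660)(0.354)²/(2 × 4.92 × 9.8) = 2.157 m

h = 2.16 m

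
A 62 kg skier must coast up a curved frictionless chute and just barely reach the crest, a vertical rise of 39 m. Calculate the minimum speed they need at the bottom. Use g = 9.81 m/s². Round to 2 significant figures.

v = 28 m/s

At the top they are momentarily at rest, so all KE converts to PE: ½mv² = mgh
v = √(2gh) = √(2 × 9.81 × 39) = 27.66 m/s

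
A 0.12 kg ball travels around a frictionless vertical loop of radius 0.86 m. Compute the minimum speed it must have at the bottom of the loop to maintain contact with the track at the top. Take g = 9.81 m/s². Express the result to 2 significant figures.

At the top: mg = mv_top²/r ⇒ v_top² = gr = 8.437 m²/s²
Energy from bottom to top (height 2r): ½mv_bot² = ½mv_top² + mg(2r)
v_bot² = gr + 4gr = 5gr = 42.18
v_bot = √(5gr) = 6.495 m/s

v = 6.5 m/s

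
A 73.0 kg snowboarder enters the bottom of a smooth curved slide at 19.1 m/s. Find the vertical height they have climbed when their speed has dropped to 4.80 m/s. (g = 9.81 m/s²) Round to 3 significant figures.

Energy balance between the two points: ½mv₁² = ½mv₂² + mgh
h = (v₁² − v₂²)/(2g) = (19.1² − 4.80²)/(2 × 9.81) = 17.42 m

h = 17.4 m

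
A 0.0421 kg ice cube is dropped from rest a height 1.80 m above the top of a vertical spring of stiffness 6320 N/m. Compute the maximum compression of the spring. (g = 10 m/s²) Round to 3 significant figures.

x = 0.0156 m

Measuring PE from the top of the relaxed spring, at max compression the cube has dropped H + x with zero KE, so:
mg(H + x) = ½kx²
½(6320)x² − (0.0421)(10)x − (0.0421)(10)(1.80) = 0
3160x² − 0.4210x − 0.7578 = 0
x = [0.4210 + √(0.1772 + 9578.6)]/(2 × 3160) = 0.01555 m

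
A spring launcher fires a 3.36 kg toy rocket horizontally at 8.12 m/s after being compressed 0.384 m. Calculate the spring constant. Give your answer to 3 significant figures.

Spring PE at full compression equals KE at release: ½kx² = ½mv²
k = mv²/x² = (3.36)(8.12)²/(0.384)² = 1502 N/m

k = 1500 N/m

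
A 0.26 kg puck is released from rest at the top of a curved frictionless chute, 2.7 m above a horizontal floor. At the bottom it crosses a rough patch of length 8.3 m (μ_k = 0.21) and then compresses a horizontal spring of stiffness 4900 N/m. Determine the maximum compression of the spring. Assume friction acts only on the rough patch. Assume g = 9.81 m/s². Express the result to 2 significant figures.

x = 0.032 m

Initial energy: E₁ = mgh = (0.26)(9.81)(2.7) = 6.8866 J
Friction removes W_f = μ_k mg d = (0.21)(0.26)(9.81)(8.3) = 4.446 J
Energy reaching the spring: E = 6.8866 − 4.446 = 2.4409 J
At max compression ½kx² = E ⇒ x = √(2E/k) = √(2 × 2.4409/4900) = 0.03156 m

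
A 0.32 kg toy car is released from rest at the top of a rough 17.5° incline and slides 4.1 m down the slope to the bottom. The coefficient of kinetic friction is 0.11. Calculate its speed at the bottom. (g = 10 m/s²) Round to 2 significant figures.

Taking the bottom as reference, mgh = ½mv² + μ_k N L with h = L sinθ, N = mg cosθ:
mgh = mgL sinθ = (0.32)(10)(4.1)sin17.5° = 3.9453 J
W_f = μ_k mg cosθ · L = (0.11)(0.32)(10)cos17.5°·4.1 = 1.376 J
½mv² = 3.9453 − 1.376 = 2.5689 J
v = √(2 × 2.5689/0.32) = 4.007 m/s

v = 4.0 m/s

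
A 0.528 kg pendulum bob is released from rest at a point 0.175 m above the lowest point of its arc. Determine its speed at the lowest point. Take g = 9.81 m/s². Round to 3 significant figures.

v = 1.85 m/s

Equating total energy at the two states: mgh = ½mv²
The mass cancels from both sides.
v = √(2gh) = √(2 × 9.81 × 0.175) = √3.4335 = 1.853 m/s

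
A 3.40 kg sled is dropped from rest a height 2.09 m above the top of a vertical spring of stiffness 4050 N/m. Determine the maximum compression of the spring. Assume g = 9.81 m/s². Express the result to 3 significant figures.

Measuring PE from the top of the relaxed spring, at max compression the sled has dropped H + x with zero KE, so:
mg(H + x) = ½kx²
½(4050)x² − (3.40)(9.81)x − (3.40)(9.81)(2.09) = 0
2025x² − 33.35x − 69.71 = 0
x = [33.35 + √(1112 + 564650)]/(2 × 2025) = 0.1940 m

x = 0.194 m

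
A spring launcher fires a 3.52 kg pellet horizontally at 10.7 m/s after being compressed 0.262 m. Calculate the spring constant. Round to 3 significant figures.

½kx² = ½mv²
k = mv²/x² = (3.52)(10.7)²/(0.262)² = 5871 N/m

k = 5870 N/m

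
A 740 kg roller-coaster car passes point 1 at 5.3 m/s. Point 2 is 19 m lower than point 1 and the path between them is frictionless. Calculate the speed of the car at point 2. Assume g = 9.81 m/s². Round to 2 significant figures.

By conservation of mechanical energy, ½mv₀² + mgh = ½mv²
v² = v₀² + 2gh = (5.3)² + 2(9.81)(19) = 400.87
v = √400.87 = 20.02 m/s

v = 20 m/s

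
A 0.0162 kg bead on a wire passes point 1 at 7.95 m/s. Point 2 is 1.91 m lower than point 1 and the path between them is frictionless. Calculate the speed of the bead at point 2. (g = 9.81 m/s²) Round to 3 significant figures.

By conservation of mechanical energy, ½mv₀² + mgh = ½mv²
The mass cancels from both sides.
v² = v₀² + 2gh = (7.95)² + 2(9.81)(1.91) = 100.68
v = √100.68 = 10.03 m/s

v = 10.0 m/s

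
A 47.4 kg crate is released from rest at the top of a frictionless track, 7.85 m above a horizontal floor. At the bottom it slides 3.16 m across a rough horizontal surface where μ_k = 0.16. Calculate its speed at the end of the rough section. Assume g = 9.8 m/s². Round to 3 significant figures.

v = 12.0 m/s

Energy bookkeeping (friction removes W_f = μ_k N d):
mgh = ½mv² + μ_k m g d
W_f = μ_k mg d = (0.16)(47.4)(9.8)(3.16) = 234.9 J
½mv² = mgh − W_f = 3646.5 − 234.9 = 3411.6 J
v = √(2 × 3411.6/47.4) = 12.00 m/s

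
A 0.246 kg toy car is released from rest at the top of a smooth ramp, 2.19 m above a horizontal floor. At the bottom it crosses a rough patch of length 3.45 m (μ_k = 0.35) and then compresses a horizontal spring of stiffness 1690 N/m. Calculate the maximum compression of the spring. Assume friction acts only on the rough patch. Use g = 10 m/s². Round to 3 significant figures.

x = 0.0535 m

Initial energy: E₁ = mgh = (0.246)(10)(2.19) = 5.3874 J
Friction removes W_f = μ_k mg d = (0.35)(0.246)(10)(3.45) = 2.970 J
Energy reaching the spring: E = 5.3874 − 2.970 = 2.4169 J
At max compression ½kx² = E ⇒ x = √(2E/k) = √(2 × 2.4169/1690) = 0.05348 m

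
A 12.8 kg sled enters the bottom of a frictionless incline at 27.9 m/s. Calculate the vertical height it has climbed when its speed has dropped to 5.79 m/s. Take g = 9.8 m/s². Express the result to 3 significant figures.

h = 38.0 m

Conservation of energy: ½mv₁² = ½mv₂² + mgh
h = (v₁² − v₂²)/(2g) = (27.9² − 5.79²)/(2 × 9.8) = 38.00 m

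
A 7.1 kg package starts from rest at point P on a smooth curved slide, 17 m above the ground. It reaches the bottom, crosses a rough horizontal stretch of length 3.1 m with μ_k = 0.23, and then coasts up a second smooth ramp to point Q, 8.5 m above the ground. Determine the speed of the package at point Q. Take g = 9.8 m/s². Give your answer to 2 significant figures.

v = 12 m/s

Energy at P: mgh₁ = (7.1)(9.8)(17) = 1182.9 J
Friction loss: W_f = μ_k mg d = 49.61 J
At Q: ½mv² + mgh₂ = mgh₁ − W_f
½mv² = 1182.9 − 49.61 − 591.43 = 541.82 J
v = √(2 × 541.82/7.1) = 12.35 m/s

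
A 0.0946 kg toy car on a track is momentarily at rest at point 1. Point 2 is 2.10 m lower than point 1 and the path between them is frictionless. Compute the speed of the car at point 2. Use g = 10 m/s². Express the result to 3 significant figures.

v = 6.48 m/s

By conservation of mechanical energy, mgh = ½mv²
The mass cancels from both sides.
v = √(2gh) = √(2 × 10 × 2.10) = √42.000 = 6.481 m/s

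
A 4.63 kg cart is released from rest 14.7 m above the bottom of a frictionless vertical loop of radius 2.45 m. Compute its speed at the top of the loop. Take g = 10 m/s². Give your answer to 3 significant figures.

v = 14.0 m/s

Energy conservation: mgh = ½mv_top² + mg(2r)
v_top² = 2g(h − 2r) = 2(10)(14.7 − 4.900) = 196.0
v_top = 14.00 m/s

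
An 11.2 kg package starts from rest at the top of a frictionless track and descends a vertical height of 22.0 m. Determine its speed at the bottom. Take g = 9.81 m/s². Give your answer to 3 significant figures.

Equating total energy at the two states: mgh = ½mv²
The mass cancels from both sides.
v = √(2gh) = √(2 × 9.81 × 22.0) = √431.64 = 20.78 m/s

v = 20.8 m/s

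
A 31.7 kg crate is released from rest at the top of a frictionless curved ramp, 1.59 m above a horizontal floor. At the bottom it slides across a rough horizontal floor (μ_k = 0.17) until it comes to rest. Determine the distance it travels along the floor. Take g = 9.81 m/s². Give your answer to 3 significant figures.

d = 9.35 m

Energy at the top = energy at the end + work done against friction:
At rest all PE has been dissipated by friction: mgh = μ_k m g d
d = h/μ_k = 1.59/0.17 = 9.353 m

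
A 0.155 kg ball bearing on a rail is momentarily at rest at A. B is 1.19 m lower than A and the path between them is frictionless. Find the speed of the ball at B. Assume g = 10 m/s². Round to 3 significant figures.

Mechanical energy is conserved (no friction): mgh = ½mv²
v = √(2gh) = √(2 × 10 × 1.19) = √23.800 = 4.879 m/s

v = 4.88 m/s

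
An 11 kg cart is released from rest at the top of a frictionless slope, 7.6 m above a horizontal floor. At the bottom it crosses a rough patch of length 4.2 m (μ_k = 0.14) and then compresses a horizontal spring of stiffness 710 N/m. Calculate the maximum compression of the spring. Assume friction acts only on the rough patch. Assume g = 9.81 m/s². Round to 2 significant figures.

Initial energy: E₁ = mgh = (11)(9.81)(7.6) = 820.12 J
Friction removes W_f = μ_k mg d = (0.14)(11)(9.81)(4.2) = 63.45 J
Energy reaching the spring: E = 820.12 − 63.45 = 756.66 J
At max compression ½kx² = E ⇒ x = √(2E/k) = √(2 × 756.66/710) = 1.460 m

x = 1.5 m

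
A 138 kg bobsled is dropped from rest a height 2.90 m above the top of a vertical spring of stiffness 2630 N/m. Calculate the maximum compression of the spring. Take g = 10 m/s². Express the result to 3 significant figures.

x = 2.35 m

Measuring PE from the top of the relaxed spring, at max compression the bobsled has dropped H + x with zero KE, so:
mg(H + x) = ½kx²
½(2630)x² − (138)(10)x − (138)(10)(2.90) = 0
1315x² − 1380x − 4002 = 0
x = [1380 + √(1.904e+06 + 2.1051e+07)]/(2 × 1315) = 2.346 m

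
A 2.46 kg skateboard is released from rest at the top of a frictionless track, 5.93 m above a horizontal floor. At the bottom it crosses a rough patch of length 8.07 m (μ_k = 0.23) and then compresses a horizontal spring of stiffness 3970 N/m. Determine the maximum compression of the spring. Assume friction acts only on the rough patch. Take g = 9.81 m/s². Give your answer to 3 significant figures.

x = 0.223 m

Initial energy: E₁ = mgh = (2.46)(9.81)(5.93) = 143.11 J
Friction removes W_f = μ_k mg d = (0.23)(2.46)(9.81)(8.07) = 44.79 J
Energy reaching the spring: E = 143.11 − 44.79 = 98.314 J
At max compression ½kx² = E ⇒ x = √(2E/k) = √(2 × 98.314/3970) = 0.2225 m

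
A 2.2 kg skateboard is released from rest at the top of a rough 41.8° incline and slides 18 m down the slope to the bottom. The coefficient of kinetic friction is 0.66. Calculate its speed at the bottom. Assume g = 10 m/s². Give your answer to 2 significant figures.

Work–energy: mg(L sinθ) − μ_k(mg cosθ)L = ½mv²
mgh = mgL sinθ = (2.2)(10)(18)sin41.8° = 263.95 J
W_f = μ_k mg cosθ · L = (0.66)(2.2)(10)cos41.8°·18 = 194.8 J
½mv² = 263.95 − 194.8 = 69.109 J
v = √(2 × 69.109/2.2) = 7.926 m/s

v = 7.9 m/s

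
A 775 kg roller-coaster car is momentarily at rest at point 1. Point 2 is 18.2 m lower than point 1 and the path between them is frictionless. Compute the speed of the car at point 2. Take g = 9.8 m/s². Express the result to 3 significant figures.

v = 18.9 m/s

Equating total energy at the two states: mgh = ½mv²
v = √(2gh) = √(2 × 9.8 × 18.2) = √356.72 = 18.89 m/s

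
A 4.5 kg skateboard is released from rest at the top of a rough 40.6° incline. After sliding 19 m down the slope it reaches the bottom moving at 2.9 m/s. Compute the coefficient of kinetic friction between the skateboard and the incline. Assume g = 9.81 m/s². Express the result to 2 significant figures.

μ_k = 0.83

The energy dissipated by friction is the PE lost minus the KE gained:
mgL sinθ = 545.84 J; ½mv² = 18.922 J
W_f = 545.84 − 18.922 = 526.9 J
μ_k = W_f/(mg cosθ · L) = 526.9/(33.52 × 19) = 0.8274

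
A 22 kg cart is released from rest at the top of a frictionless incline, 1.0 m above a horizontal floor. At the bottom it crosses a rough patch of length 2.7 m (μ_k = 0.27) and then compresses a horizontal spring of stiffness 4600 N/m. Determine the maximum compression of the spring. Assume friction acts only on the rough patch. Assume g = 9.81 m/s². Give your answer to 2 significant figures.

Initial energy: E₁ = mgh = (22)(9.81)(1.0) = 215.82 J
Friction removes W_f = μ_k mg d = (0.27)(22)(9.81)(2.7) = 157.3 J
Energy reaching the spring: E = 215.82 − 157.3 = 58.487 J
At max compression ½kx² = E ⇒ x = √(2E/k) = √(2 × 58.487/4600) = 0.1595 m

x = 0.16 m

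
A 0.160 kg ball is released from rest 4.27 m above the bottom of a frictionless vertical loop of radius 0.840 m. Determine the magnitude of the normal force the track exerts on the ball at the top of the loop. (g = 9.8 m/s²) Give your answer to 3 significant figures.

N = 8.10 N

Energy from release to top (height 2r): mgh = ½mv_top² + mg(2r)
v_top² = 2g(h − 2r) = 2(9.8)(4.27 − 1.680) = 50.764 m²/s²
At the top, both N and weight point toward the centre: N + mg = mv_top²/r
N = m(v_top²/r − g) = 0.160(50.764/0.840 − 9.8) = 8.101 N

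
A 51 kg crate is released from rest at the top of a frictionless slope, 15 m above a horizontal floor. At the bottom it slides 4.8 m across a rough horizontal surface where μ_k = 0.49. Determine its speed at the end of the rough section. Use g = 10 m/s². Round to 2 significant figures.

v = 16 m/s

Energy bookkeeping (friction removes W_f = μ_k N d):
mgh = ½mv² + μ_k m g d
W_f = μ_k mg d = (0.49)(51)(10)(4.8) = 1200 J
½mv² = mgh − W_f = 7650.0 − 1200 = 6450.5 J
v = √(2 × 6450.5/51) = 15.90 m/s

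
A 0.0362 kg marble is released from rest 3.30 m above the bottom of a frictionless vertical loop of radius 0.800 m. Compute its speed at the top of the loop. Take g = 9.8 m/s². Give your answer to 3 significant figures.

Energy conservation: mgh = ½mv_top² + mg(2r)
v_top² = 2g(h − 2r) = 2(9.8)(3.30 − 1.600) = 33.32
v_top = 5.772 m/s

v = 5.77 m/s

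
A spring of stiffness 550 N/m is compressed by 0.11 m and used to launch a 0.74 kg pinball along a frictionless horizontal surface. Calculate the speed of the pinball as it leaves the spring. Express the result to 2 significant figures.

v = 3.0 m/s

The pinball leaves the spring when the spring is at natural length, so ½kx² = ½mv²
v = x√(k/m) = 0.11 × √(550/0.74) = 2.999 m/s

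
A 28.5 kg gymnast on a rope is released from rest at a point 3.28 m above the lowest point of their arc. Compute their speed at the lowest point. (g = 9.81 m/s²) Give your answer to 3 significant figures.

Equating total energy at the two states: mgh = ½mv²
The mass cancels from both sides.
v = √(2gh) = √(2 × 9.81 × 3.28) = √64.354 = 8.022 m/s

v = 8.02 m/s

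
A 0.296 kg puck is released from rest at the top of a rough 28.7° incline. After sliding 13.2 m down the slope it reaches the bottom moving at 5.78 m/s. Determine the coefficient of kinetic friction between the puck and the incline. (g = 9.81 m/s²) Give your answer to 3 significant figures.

Energy balance down the incline: mg L sinθ − ½mv² = μ_k (mg cosθ) L
mgL sinθ = 18.407 J; ½mv² = 4.9444 J
W_f = 18.407 − 4.9444 = 13.46 J
μ_k = W_f/(mg cosθ · L) = 13.46/(2.547 × 13.2) = 0.4004

μ_k = 0.400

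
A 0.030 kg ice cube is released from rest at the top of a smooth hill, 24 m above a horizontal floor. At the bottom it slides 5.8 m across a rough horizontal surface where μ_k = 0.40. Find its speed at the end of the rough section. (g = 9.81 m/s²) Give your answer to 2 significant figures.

Energy bookkeeping (friction removes W_f = μ_k N d):
mgh = ½mv² + μ_k m g d
W_f = μ_k mg d = (0.40)(0.030)(9.81)(5.8) = 0.6828 J
½mv² = mgh − W_f = 7.0632 − 0.6828 = 6.3804 J
v = √(2 × 6.3804/0.030) = 20.62 m/s

v = 21 m/s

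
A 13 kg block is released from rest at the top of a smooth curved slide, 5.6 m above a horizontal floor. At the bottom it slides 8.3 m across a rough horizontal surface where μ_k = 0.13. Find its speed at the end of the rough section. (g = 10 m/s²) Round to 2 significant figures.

Applying the work–energy principle:
mgh = ½mv² + μ_k m g d
W_f = μ_k mg d = (0.13)(13)(10)(8.3) = 140.3 J
½mv² = mgh − W_f = 728.00 − 140.3 = 587.73 J
v = √(2 × 587.73/13) = 9.509 m/s

v = 9.5 m/s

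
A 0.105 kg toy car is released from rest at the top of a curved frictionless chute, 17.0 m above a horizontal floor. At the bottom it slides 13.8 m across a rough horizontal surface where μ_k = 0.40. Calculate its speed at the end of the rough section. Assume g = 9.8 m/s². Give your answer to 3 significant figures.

Energy at the top = energy at the end + work done against friction:
mgh = ½mv² + μ_k m g d
W_f = μ_k mg d = (0.40)(0.105)(9.8)(13.8) = 5.680 J
½mv² = mgh − W_f = 17.493 − 5.680 = 11.813 J
v = √(2 × 11.813/0.105) = 15.00 m/s

v = 15.0 m/s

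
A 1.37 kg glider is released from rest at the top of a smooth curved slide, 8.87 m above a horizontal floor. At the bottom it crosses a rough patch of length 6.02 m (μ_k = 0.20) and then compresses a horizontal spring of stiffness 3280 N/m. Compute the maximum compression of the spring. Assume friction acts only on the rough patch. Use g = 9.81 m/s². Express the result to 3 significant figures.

Initial energy: E₁ = mgh = (1.37)(9.81)(8.87) = 119.21 J
Friction removes W_f = μ_k mg d = (0.20)(1.37)(9.81)(6.02) = 16.18 J
Energy reaching the spring: E = 119.21 − 16.18 = 103.03 J
At max compression ½kx² = E ⇒ x = √(2E/k) = √(2 × 103.03/3280) = 0.2506 m

x = 0.251 m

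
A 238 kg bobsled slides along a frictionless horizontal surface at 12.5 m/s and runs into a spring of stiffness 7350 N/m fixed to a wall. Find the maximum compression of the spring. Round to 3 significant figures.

At max compression the bobsled is momentarily at rest: ½mv² = ½kx²
x = v√(m/k) = 12.5 × √(238/7350) = 2.249 m

x = 2.25 m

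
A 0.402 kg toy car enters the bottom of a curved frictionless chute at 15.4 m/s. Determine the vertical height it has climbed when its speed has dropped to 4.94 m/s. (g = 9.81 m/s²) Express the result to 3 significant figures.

Conservation of energy: ½mv₁² = ½mv₂² + mgh
h = (v₁² − v₂²)/(2g) = (15.4² − 4.94²)/(2 × 9.81) = 10.84 m

h = 10.8 m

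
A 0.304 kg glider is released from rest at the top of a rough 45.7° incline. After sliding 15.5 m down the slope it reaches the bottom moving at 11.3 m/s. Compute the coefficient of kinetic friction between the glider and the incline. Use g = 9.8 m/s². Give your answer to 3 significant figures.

The energy dissipated by friction is the PE lost minus the KE gained:
mgL sinθ = 33.049 J; ½mv² = 19.409 J
W_f = 33.049 − 19.409 = 13.64 J
μ_k = W_f/(mg cosθ · L) = 13.64/(2.081 × 15.5) = 0.4229

μ_k = 0.423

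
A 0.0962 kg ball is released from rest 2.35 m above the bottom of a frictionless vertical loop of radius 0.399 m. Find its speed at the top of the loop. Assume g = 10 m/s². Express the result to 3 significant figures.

Energy conservation: mgh = ½mv_top² + mg(2r)
v_top² = 2g(h − 2r) = 2(10)(2.35 − 0.7980) = 31.04
v_top = 5.571 m/s

v = 5.57 m/s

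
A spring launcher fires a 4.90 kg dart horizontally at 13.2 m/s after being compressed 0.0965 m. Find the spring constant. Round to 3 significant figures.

½kx² = ½mv²
k = mv²/x² = (4.90)(13.2)²/(0.0965)² = 91683 N/m

k = 91700 N/m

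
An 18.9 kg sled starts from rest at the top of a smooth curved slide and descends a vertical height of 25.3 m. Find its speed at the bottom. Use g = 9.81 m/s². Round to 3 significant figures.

By conservation of mechanical energy, mgh = ½mv²
v = √(2gh) = √(2 × 9.81 × 25.3) = √496.39 = 22.28 m/s

v = 22.3 m/s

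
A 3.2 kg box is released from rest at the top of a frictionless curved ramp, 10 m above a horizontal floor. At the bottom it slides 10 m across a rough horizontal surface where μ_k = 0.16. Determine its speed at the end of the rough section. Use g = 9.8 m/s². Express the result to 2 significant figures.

Applying the work–energy principle:
mgh = ½mv² + μ_k m g d
W_f = μ_k mg d = (0.16)(3.2)(9.8)(10) = 50.18 J
½mv² = mgh − W_f = 313.60 − 50.18 = 263.42 J
v = √(2 × 263.42/3.2) = 12.83 m/s

v = 13 m/s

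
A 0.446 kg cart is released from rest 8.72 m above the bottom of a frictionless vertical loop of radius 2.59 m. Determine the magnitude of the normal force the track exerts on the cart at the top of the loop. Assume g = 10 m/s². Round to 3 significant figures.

Energy from release to top (height 2r): mgh = ½mv_top² + mg(2r)
v_top² = 2g(h − 2r) = 2(10)(8.72 − 5.180) = 70.800 m²/s²
At the top, both N and weight point toward the centre: N + mg = mv_top²/r
N = m(v_top²/r − g) = 0.446(70.800/2.59 − 10) = 7.732 N

N = 7.73 N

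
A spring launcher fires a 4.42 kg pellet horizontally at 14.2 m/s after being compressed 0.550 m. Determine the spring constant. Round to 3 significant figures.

Energy stored in the spring equals the launch KE: ½kx² = ½mv²
k = mv²/x² = (4.42)(14.2)²/(0.550)² = 2946 N/m

k = 2950 N/m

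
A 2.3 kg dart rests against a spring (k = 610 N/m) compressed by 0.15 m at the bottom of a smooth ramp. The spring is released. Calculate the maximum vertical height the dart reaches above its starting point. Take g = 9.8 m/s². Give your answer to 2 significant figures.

All spring PE becomes gravitational PE at the highest point: ½kx² = mgh
h = kx²/(2mg) = (610)(0.15)²/(2 × 2.3 × 9.8) = 0.3045 m

h = 0.30 m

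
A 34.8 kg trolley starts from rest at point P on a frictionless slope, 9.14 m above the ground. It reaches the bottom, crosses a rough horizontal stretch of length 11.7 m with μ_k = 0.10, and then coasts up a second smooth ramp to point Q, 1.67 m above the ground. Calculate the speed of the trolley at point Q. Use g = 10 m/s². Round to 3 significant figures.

Energy at P: mgh₁ = (34.8)(10)(9.14) = 3180.7 J
Friction loss: W_f = μ_k mg d = 407.2 J
At Q: ½mv² + mgh₂ = mgh₁ − W_f
½mv² = 3180.7 − 407.2 − 581.16 = 2192.4 J
v = √(2 × 2192.4/34.8) = 11.22 m/s

v = 11.2 m/s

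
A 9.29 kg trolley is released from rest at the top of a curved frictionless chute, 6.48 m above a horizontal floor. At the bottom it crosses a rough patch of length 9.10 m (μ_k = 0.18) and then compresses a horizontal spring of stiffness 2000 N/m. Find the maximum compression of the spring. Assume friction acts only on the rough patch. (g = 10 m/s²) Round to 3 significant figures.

Initial energy: E₁ = mgh = (9.29)(10)(6.48) = 601.99 J
Friction removes W_f = μ_k mg d = (0.18)(9.29)(10)(9.10) = 152.2 J
Energy reaching the spring: E = 601.99 − 152.2 = 449.82 J
At max compression ½kx² = E ⇒ x = √(2E/k) = √(2 × 449.82/2000) = 0.6707 m

x = 0.671 m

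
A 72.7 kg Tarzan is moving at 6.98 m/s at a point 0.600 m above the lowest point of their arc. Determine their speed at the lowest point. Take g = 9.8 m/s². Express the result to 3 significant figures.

v = 7.78 m/s

Mechanical energy is conserved (no friction): ½mv₀² + mgh = ½mv²
v² = v₀² + 2gh = (6.98)² + 2(9.8)(0.600) = 60.480
v = √60.480 = 7.777 m/s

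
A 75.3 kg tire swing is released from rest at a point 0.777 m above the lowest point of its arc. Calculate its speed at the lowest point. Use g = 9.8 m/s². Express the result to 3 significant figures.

v = 3.90 m/s

By conservation of mechanical energy, mgh = ½mv²
v = √(2gh) = √(2 × 9.8 × 0.777) = √15.229 = 3.902 m/s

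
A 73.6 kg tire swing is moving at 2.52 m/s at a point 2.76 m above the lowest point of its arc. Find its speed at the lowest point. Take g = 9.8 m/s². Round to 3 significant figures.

Energy conservation between the two points: ½mv₀² + mgh = ½mv²
v² = v₀² + 2gh = (2.52)² + 2(9.8)(2.76) = 60.446
v = √60.446 = 7.775 m/s

v = 7.77 m/s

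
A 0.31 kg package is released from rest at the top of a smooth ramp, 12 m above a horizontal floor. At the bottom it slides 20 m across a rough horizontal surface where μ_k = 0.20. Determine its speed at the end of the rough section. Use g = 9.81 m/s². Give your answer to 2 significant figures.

Energy bookkeeping (friction removes W_f = μ_k N d):
mgh = ½mv² + μ_k m g d
W_f = μ_k mg d = (0.20)(0.31)(9.81)(20) = 12.16 J
½mv² = mgh − W_f = 36.493 − 12.16 = 24.329 J
v = √(2 × 24.329/0.31) = 12.53 m/s

v = 13 m/s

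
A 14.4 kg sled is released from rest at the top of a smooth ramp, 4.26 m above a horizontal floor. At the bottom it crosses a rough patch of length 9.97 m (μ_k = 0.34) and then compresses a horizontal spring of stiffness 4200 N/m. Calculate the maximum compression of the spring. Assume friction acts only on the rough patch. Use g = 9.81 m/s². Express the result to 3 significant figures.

Initial energy: E₁ = mgh = (14.4)(9.81)(4.26) = 601.78 J
Friction removes W_f = μ_k mg d = (0.34)(14.4)(9.81)(9.97) = 478.9 J
Energy reaching the spring: E = 601.78 − 478.9 = 122.93 J
At max compression ½kx² = E ⇒ x = √(2E/k) = √(2 × 122.93/4200) = 0.2419 m

x = 0.242 m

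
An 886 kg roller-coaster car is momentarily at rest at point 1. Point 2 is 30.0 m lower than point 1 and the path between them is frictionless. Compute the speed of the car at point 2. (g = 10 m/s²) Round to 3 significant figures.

v = 24.5 m/s

By conservation of mechanical energy, mgh = ½mv²
v = √(2gh) = √(2 × 10 × 30.0) = √600.00 = 24.49 m/s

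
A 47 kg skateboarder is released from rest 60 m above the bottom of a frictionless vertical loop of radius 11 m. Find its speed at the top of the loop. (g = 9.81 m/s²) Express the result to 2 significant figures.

v = 27 m/s

Energy conservation: mgh = ½mv_top² + mg(2r)
v_top² = 2g(h − 2r) = 2(9.81)(60 − 22.00) = 745.6
v_top = 27.30 m/s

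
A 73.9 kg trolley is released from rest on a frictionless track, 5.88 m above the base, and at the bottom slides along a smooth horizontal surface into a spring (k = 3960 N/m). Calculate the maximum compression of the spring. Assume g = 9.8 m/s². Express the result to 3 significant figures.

x = 1.47 m

Gravitational PE at the top equals spring PE at max compression: mgh = ½kx²
x = √(2mgh/k) = √(2 × 73.9 × 9.8 × 5.88 / 3960) = 1.467 m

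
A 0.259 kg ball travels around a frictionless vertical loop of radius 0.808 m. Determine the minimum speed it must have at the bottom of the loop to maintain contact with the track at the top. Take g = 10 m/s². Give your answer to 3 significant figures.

v = 6.36 m/s

At the top: mg = mv_top²/r ⇒ v_top² = gr = 8.080 m²/s²
Energy from bottom to top (height 2r): ½mv_bot² = ½mv_top² + mg(2r)
v_bot² = gr + 4gr = 5gr = 40.40
v_bot = √(5gr) = 6.356 m/s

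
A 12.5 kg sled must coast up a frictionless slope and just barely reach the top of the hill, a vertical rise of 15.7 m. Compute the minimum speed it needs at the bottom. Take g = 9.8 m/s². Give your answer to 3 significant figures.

At the top it is momentarily at rest, so all KE converts to PE: ½mv² = mgh
v = √(2gh) = √(2 × 9.8 × 15.7) = 17.54 m/s

v = 17.5 m/s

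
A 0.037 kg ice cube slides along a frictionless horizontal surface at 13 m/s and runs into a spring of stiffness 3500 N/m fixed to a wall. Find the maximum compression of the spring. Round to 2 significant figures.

x = 0.042 m

All KE is stored as spring PE at maximum compression: ½mv² = ½kx²
x = v√(m/k) = 13 × √(0.037/3500) = 0.04227 m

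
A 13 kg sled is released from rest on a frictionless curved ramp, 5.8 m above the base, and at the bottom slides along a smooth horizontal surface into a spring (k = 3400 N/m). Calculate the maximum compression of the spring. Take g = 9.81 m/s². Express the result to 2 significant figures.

Energy conservation (no friction) from release to max compression: mgh = ½kx²
x = √(2mgh/k) = √(2 × 13 × 9.81 × 5.8 / 3400) = 0.6596 m

x = 0.66 m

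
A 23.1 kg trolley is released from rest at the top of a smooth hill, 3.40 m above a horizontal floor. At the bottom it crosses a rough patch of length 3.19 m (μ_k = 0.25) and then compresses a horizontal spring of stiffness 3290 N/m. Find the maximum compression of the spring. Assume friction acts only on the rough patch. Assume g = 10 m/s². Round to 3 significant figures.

x = 0.605 m

Initial energy: E₁ = mgh = (23.1)(10)(3.40) = 785.40 J
Friction removes W_f = μ_k mg d = (0.25)(23.1)(10)(3.19) = 184.2 J
Energy reaching the spring: E = 785.40 − 184.2 = 601.18 J
At max compression ½kx² = E ⇒ x = √(2E/k) = √(2 × 601.18/3290) = 0.6045 m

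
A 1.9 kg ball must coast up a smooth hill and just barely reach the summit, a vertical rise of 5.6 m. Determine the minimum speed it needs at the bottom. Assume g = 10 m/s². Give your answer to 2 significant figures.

v = 11 m/s

At the top it is momentarily at rest, so all KE converts to PE: ½mv² = mgh
v = √(2gh) = √(2 × 10 × 5.6) = 10.58 m/s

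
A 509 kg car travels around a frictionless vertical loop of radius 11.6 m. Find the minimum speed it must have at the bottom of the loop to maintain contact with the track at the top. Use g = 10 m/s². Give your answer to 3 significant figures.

v = 24.1 m/s

At the top: mg = mv_top²/r ⇒ v_top² = gr = 116.0 m²/s²
Energy from bottom to top (height 2r): ½mv_bot² = ½mv_top² + mg(2r)
v_bot² = gr + 4gr = 5gr = 580.0
v_bot = √(5gr) = 24.08 m/s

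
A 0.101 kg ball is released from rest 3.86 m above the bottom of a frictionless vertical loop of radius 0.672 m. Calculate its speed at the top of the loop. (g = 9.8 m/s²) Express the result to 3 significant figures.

Energy conservation: mgh = ½mv_top² + mg(2r)
v_top² = 2g(h − 2r) = 2(9.8)(3.86 − 1.344) = 49.31
v_top = 7.022 m/s

v = 7.02 m/s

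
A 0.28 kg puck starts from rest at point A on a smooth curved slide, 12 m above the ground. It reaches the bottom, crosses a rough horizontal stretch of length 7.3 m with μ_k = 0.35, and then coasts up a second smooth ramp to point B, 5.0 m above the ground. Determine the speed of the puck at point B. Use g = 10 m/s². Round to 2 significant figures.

v = 9.4 m/s

Energy at A: mgh₁ = (0.28)(10)(12) = 33.600 J
Friction loss: W_f = μ_k mg d = 7.154 J
At B: ½mv² + mgh₂ = mgh₁ − W_f
½mv² = 33.600 − 7.154 − 14.000 = 12.446 J
v = √(2 × 12.446/0.28) = 9.429 m/s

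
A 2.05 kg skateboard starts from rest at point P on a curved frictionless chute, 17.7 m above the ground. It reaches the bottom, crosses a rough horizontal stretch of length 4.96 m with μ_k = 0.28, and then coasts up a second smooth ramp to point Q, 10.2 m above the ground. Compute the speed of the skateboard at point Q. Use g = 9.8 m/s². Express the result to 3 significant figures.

Energy at P: mgh₁ = (2.05)(9.8)(17.7) = 355.59 J
Friction loss: W_f = μ_k mg d = 27.90 J
At Q: ½mv² + mgh₂ = mgh₁ − W_f
½mv² = 355.59 − 27.90 − 204.92 = 122.77 J
v = √(2 × 122.77/2.05) = 10.94 m/s

v = 10.9 m/s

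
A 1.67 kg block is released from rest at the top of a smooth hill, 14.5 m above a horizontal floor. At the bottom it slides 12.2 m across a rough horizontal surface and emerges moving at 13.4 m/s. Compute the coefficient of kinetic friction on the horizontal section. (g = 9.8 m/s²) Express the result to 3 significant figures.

μ_k = 0.438

Energy bookkeeping (friction removes W_f = μ_k N d):
mgh = ½mv² + μ_k m g d
mgh = 237.31 J; ½mv² = 149.93 J
W_f = 237.31 − 149.93 = 87.37 J
μ_k = W_f/(mg·d) = 87.37/(16.37 × 12.2) = 0.4376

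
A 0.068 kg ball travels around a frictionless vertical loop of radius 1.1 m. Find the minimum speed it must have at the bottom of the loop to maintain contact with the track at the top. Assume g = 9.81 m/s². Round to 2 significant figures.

v = 7.3 m/s

At the top: mg = mv_top²/r ⇒ v_top² = gr = 10.79 m²/s²
Energy from bottom to top (height 2r): ½mv_bot² = ½mv_top² + mg(2r)
v_bot² = gr + 4gr = 5gr = 53.96
v_bot = √(5gr) = 7.345 m/s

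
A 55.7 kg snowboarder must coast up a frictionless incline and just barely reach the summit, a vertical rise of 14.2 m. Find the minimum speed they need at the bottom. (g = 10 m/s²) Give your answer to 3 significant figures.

At the top they are momentarily at rest, so all KE converts to PE: ½mv² = mgh
v = √(2gh) = √(2 × 10 × 14.2) = 16.85 m/s

v = 16.9 m/s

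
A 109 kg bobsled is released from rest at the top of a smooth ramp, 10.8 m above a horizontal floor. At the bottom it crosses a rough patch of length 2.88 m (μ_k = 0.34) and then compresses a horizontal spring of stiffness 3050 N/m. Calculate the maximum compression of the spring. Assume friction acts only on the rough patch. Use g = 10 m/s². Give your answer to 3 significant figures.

x = 2.65 m

Initial energy: E₁ = mgh = (109)(10)(10.8) = 11772 J
Friction removes W_f = μ_k mg d = (0.34)(109)(10)(2.88) = 1067 J
Energy reaching the spring: E = 11772 − 1067 = 10705 J
At max compression ½kx² = E ⇒ x = √(2E/k) = √(2 × 10705/3050) = 2.649 m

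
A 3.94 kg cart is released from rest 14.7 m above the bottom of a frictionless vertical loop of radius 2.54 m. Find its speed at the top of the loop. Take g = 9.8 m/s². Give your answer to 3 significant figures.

Energy conservation: mgh = ½mv_top² + mg(2r)
v_top² = 2g(h − 2r) = 2(9.8)(14.7 − 5.080) = 188.6
v_top = 13.73 m/s

v = 13.7 m/s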